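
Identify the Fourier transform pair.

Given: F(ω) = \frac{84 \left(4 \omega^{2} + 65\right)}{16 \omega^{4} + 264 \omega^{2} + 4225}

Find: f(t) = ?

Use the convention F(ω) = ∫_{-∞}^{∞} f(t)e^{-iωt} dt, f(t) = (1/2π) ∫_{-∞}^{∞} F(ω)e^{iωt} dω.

f(t) = 3 e^{- \frac{7 \left|{t}\right|}{2}} \cos{\left(2 \left|{t}\right| \right)}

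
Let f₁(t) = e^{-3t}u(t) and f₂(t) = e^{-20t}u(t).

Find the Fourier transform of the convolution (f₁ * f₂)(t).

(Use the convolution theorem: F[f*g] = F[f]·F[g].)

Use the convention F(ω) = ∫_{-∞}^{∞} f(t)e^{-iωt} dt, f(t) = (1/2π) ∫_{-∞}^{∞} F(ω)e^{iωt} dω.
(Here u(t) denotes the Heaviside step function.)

F[f₁*f₂](ω) = \frac{1}{\left(i \omega + 3\right) \left(i \omega + 20\right)}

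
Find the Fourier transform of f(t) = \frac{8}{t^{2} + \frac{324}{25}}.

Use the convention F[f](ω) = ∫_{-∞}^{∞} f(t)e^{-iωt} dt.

F(ω) = \frac{20 \pi e^{- \frac{18 \left|{\omega}\right|}{5}}}{9}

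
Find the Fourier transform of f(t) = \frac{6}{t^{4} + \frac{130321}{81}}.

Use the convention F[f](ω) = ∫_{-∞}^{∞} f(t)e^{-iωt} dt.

F(ω) = \frac{162 \pi e^{- \frac{19 \sqrt{2} \left|{\omega}\right|}{6}} \sin{\left(\frac{19 \sqrt{2} \left|{\omega}\right|}{6} + \frac{\pi}{4} \right)}}{6859}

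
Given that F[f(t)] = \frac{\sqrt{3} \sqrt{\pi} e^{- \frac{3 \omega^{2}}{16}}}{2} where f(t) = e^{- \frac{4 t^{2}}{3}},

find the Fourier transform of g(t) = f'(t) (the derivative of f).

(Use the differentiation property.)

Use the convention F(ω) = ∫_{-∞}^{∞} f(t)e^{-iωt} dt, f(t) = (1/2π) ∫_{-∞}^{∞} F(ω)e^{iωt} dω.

F[g](ω) = \frac{\sqrt{3} i \sqrt{\pi} \omega e^{- \frac{3 \omega^{2}}{16}}}{2}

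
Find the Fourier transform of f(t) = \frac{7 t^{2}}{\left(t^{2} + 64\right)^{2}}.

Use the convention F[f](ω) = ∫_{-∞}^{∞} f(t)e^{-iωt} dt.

F(ω) = \frac{7 \pi \left(1 - 8 \left|{\omega}\right|\right) e^{- 8 \left|{\omega}\right|}}{16}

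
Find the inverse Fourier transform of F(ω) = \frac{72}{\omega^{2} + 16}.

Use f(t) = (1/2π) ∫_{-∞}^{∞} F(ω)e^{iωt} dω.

f(t) = 9 e^{- 4 \left|{t}\right|}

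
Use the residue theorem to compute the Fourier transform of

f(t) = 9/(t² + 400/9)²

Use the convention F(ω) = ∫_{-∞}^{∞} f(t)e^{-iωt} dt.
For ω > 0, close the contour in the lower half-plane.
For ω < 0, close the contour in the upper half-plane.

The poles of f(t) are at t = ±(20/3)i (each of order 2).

Let g(z) = f(z)e^{-iωz}; for large |z| the factor e^{-iωz} decays in the lower half-plane when ω > 0 and in the upper half-plane when ω < 0.

Case ω > 0 (lower half-plane, clockwise contour ⇒ F(ω) = -2πi·ΣRes):
  Res_{z = - \frac{20 i}{3}} g(z) = \frac{81 i \left(20 \omega + 3\right) e^{- \frac{20 \omega}{3}}}{32000} (pole of order 2)
  F(ω) = -2πi·ΣRes = \frac{81 \pi \left(20 \omega + 3\right) e^{- \frac{20 \omega}{3}}}{16000}

Case ω < 0 (upper half-plane, counterclockwise contour ⇒ F(ω) = +2πi·ΣRes):
  Res_{z = \frac{20 i}{3}} g(z) = \frac{81 i \left(20 \omega - 3\right) e^{\frac{20 \omega}{3}}}{32000} (pole of order 2)
  F(ω) = 2πi·ΣRes = \frac{81 \pi \left(3 - 20 \omega\right) e^{\frac{20 \omega}{3}}}{16000}

Both cases combine into a single formula in |ω|:

F(ω) = \frac{81 \pi \left(20 \left|{\omega}\right| + 3\right) e^{- \frac{20 \left|{\omega}\right|}{3}}}{16000}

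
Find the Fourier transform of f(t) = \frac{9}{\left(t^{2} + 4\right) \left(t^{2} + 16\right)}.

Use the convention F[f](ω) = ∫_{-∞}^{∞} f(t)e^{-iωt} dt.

F(ω) = \frac{3 \pi \left(2 e^{2 \left|{\omega}\right|} - 1\right) e^{- 4 \left|{\omega}\right|}}{16}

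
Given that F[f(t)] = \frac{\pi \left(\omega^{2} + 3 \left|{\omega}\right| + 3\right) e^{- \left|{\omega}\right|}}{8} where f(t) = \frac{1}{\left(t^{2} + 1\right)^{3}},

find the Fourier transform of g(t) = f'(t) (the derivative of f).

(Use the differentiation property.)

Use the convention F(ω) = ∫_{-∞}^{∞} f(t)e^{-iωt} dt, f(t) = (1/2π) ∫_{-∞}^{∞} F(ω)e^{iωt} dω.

F[g](ω) = \frac{i \pi \omega \left(\omega^{2} + 3 \left|{\omega}\right| + 3\right) e^{- \left|{\omega}\right|}}{8}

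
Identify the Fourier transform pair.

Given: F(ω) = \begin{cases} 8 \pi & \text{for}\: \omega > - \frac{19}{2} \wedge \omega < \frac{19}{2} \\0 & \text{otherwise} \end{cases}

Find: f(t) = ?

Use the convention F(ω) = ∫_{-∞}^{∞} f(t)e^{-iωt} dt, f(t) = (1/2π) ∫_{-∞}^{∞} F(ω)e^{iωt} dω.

f(t) = \frac{8 \sin{\left(\frac{19 t}{2} \right)}}{t}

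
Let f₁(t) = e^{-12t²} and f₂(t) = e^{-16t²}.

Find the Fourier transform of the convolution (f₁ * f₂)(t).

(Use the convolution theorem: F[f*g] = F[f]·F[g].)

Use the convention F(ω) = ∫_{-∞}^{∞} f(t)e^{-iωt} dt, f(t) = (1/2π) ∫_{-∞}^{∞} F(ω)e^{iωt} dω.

F[f₁*f₂](ω) = \frac{\sqrt{3} \pi e^{- \frac{7 \omega^{2}}{192}}}{24}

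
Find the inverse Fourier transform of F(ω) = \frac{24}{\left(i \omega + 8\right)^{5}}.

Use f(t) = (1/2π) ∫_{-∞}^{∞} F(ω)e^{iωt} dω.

f(t) = t^{4} e^{- 8 t} u\left(t\right)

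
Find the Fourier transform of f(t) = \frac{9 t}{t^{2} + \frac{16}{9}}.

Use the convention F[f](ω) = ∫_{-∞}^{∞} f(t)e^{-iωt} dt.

F(ω) = - 9 i \pi e^{- \frac{4 \left|{\omega}\right|}{3}} \operatorname{sign}{\left(\omega \right)}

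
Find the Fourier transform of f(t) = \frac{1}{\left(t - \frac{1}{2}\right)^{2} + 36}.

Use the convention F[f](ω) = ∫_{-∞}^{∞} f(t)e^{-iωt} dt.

F(ω) = \frac{\pi e^{- \frac{i \omega}{2} - 6 \left|{\omega}\right|}}{6}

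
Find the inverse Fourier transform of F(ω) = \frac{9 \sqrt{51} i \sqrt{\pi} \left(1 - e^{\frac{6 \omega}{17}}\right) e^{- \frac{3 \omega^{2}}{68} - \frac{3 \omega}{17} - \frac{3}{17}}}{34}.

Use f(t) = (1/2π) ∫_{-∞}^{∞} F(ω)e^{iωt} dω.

f(t) = 9 e^{- \frac{17 t^{2}}{3}} \sin{\left(2 t \right)}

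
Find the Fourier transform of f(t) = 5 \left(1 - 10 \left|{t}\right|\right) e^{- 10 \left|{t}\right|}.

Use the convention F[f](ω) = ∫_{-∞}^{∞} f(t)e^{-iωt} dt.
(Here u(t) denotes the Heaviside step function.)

F(ω) = \frac{200 \omega^{2}}{\left(\omega^{2} + 100\right)^{2}}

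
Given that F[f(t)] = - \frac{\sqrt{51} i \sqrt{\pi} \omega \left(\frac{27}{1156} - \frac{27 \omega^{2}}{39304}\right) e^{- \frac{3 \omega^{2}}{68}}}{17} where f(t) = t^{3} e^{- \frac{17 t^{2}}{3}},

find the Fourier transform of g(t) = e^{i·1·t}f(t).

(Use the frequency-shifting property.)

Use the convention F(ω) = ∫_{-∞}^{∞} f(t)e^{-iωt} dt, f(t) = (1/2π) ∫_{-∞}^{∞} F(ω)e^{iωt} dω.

F[g](ω) = \frac{27 \sqrt{51} i \sqrt{\pi} \left(\omega - 1\right) \left(\left(\omega - 1\right)^{2} - 34\right) e^{- \frac{3 \left(\omega - 1\right)^{2}}{68}}}{668168}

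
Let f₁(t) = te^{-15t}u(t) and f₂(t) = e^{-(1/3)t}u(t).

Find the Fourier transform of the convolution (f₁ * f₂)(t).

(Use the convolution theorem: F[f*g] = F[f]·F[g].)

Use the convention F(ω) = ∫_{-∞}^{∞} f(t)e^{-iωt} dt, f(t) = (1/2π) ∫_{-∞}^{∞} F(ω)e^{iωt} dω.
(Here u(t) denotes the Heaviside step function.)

F[f₁*f₂](ω) = \frac{3}{\left(i \omega + 15\right)^{2} \left(3 i \omega + 1\right)}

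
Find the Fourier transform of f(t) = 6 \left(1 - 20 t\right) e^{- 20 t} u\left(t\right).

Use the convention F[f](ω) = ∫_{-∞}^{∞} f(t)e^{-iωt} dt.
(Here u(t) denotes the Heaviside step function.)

F(ω) = \frac{6 i \omega}{- \omega^{2} + 40 i \omega + 400}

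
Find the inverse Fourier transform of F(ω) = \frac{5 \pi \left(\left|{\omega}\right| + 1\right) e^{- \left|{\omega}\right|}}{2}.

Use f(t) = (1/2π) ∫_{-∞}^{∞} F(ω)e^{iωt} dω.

f(t) = \frac{5}{\left(t^{2} + 1\right)^{2}}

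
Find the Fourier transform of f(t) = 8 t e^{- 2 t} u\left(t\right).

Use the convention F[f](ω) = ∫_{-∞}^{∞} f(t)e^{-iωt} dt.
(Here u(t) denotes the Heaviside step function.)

F(ω) = \frac{8}{\left(i \omega + 2\right)^{2}}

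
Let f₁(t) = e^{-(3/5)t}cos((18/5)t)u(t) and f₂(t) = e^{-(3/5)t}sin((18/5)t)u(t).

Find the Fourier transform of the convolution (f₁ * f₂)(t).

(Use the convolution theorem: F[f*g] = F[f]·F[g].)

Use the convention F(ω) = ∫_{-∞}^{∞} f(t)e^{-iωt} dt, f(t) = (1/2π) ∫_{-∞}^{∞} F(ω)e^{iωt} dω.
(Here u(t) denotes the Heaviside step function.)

F[f₁*f₂](ω) = \frac{450 \left(5 i \omega + 3\right)}{\left(\left(5 i \omega + 3\right)^{2} + 324\right)^{2}}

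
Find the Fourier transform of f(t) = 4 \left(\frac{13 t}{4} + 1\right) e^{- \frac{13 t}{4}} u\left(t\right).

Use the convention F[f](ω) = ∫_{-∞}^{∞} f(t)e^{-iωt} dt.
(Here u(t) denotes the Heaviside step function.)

F(ω) = \frac{32 \left(- 2 i \omega - 13\right)}{16 \omega^{2} - 104 i \omega - 169}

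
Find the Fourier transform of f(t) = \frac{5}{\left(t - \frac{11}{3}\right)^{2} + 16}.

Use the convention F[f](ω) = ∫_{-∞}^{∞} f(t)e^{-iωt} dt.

F(ω) = \frac{5 \pi e^{- \frac{11 i \omega}{3} - 4 \left|{\omega}\right|}}{4}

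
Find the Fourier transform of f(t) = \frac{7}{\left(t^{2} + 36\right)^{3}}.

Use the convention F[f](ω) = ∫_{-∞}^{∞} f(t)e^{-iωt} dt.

F(ω) = \frac{7 \pi \left(12 \omega^{2} + 6 \left|{\omega}\right| + 1\right) e^{- 6 \left|{\omega}\right|}}{20736}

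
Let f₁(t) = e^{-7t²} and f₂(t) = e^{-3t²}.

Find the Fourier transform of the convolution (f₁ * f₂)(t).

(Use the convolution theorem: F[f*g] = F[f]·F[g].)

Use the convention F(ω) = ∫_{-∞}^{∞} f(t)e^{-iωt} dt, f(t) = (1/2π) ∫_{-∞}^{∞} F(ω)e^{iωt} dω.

F[f₁*f₂](ω) = \frac{\sqrt{21} \pi e^{- \frac{5 \omega^{2}}{42}}}{21}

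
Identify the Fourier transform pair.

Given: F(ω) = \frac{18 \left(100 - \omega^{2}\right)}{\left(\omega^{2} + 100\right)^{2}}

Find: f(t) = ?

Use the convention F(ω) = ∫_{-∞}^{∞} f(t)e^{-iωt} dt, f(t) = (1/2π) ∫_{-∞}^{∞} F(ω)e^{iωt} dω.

f(t) = 9 e^{- 10 \left|{t}\right|} \left|{t}\right|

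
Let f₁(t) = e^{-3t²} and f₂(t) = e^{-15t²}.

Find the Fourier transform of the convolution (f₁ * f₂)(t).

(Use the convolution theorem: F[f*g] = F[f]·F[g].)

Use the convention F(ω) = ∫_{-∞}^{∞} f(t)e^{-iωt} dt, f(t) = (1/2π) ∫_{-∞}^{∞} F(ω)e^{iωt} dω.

F[f₁*f₂](ω) = \frac{\sqrt{5} \pi e^{- \frac{\omega^{2}}{10}}}{15}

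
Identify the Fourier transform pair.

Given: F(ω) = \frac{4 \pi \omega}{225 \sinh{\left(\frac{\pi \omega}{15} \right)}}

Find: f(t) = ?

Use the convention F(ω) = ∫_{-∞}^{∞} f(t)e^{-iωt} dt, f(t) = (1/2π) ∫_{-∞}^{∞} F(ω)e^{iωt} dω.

f(t) = \frac{1}{\cosh^{2}{\left(\frac{15 t}{2} \right)}}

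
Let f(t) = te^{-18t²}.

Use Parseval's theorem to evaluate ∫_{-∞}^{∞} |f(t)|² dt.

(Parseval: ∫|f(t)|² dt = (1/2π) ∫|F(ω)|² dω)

∫|f(t)|² dt = \frac{\sqrt{\pi}}{432}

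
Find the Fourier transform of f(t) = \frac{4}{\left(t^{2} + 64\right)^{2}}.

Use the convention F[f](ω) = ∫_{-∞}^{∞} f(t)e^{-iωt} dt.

F(ω) = \frac{\pi \left(8 \left|{\omega}\right| + 1\right) e^{- 8 \left|{\omega}\right|}}{256}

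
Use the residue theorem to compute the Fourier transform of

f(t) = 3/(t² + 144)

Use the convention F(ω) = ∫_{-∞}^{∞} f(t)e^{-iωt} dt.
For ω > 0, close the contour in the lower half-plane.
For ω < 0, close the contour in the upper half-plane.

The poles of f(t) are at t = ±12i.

Let g(z) = f(z)e^{-iωz}; for large |z| the factor e^{-iωz} decays in the lower half-plane when ω > 0 and in the upper half-plane when ω < 0.

Case ω > 0 (lower half-plane, clockwise contour ⇒ F(ω) = -2πi·ΣRes):
  Res_{z = - 12 i} g(z) = \frac{i e^{- 12 \omega}}{8}
  F(ω) = -2πi·ΣRes = \frac{\pi e^{- 12 \omega}}{4}

Case ω < 0 (upper half-plane, counterclockwise contour ⇒ F(ω) = +2πi·ΣRes):
  Res_{z = 12 i} g(z) = - \frac{i e^{12 \omega}}{8}
  F(ω) = 2πi·ΣRes = \frac{\pi e^{12 \omega}}{4}

Both cases combine into a single formula in |ω|:

F(ω) = \frac{\pi e^{- 12 \left|{\omega}\right|}}{4}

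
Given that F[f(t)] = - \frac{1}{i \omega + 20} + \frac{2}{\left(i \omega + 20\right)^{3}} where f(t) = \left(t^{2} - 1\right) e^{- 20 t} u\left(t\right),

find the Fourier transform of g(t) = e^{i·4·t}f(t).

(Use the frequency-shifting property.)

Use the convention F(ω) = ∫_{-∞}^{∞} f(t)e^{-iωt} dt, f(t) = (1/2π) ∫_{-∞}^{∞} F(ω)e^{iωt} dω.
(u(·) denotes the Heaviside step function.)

F[g](ω) = \frac{2 i \left(\omega - 4\right) - \left(i \left(\omega - 4\right) + 20\right)^{3} + 40}{\left(i \left(\omega - 4\right) + 20\right)^{4}}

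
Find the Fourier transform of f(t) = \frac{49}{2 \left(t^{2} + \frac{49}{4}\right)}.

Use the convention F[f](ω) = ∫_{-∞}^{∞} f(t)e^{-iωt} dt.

F(ω) = 7 \pi e^{- \frac{7 \left|{\omega}\right|}{2}}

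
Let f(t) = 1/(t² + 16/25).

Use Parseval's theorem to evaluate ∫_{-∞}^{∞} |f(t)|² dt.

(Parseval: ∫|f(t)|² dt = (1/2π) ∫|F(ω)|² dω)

∫|f(t)|² dt = \frac{125 \pi}{128}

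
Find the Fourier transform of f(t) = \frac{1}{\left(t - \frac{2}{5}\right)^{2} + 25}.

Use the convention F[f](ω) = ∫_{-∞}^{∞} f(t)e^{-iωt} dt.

F(ω) = \frac{\pi e^{- \frac{2 i \omega}{5} - 5 \left|{\omega}\right|}}{5}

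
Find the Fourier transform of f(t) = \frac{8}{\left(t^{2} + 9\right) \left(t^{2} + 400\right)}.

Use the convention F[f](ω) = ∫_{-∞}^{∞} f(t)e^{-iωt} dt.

F(ω) = \frac{2 \pi \left(20 e^{17 \left|{\omega}\right|} - 3\right) e^{- 20 \left|{\omega}\right|}}{5865}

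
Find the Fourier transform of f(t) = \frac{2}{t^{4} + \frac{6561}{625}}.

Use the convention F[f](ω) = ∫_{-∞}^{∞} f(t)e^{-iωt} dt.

F(ω) = \frac{250 \pi e^{- \frac{9 \sqrt{2} \left|{\omega}\right|}{10}} \sin{\left(\frac{9 \sqrt{2} \left|{\omega}\right|}{10} + \frac{\pi}{4} \right)}}{729}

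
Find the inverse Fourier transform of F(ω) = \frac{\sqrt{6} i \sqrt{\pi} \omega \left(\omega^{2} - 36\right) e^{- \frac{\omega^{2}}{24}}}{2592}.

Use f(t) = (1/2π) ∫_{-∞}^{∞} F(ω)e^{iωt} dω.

f(t) = 4 t^{3} e^{- 6 t^{2}}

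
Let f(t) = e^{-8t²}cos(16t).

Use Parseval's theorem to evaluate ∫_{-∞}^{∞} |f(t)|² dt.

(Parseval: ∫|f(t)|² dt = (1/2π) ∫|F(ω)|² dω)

∫|f(t)|² dt = \frac{\sqrt{\pi} \left(1 + e^{16}\right)}{8 e^{16}}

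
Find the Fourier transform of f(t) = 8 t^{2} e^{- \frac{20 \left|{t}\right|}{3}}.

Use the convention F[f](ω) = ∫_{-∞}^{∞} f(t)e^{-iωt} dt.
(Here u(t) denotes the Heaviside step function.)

F(ω) = \frac{17280 \left(400 - 27 \omega^{2}\right)}{\left(9 \omega^{2} + 400\right)^{3}}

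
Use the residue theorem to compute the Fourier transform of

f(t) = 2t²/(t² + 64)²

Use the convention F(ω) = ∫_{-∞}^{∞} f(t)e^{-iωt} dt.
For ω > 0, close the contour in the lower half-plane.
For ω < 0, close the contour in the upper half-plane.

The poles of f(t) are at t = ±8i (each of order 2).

Let g(z) = f(z)e^{-iωz}; for large |z| the factor e^{-iωz} decays in the lower half-plane when ω > 0 and in the upper half-plane when ω < 0.

Case ω > 0 (lower half-plane, clockwise contour ⇒ F(ω) = -2πi·ΣRes):
  Res_{z = - 8 i} g(z) = \frac{i \left(1 - 8 \omega\right) e^{- 8 \omega}}{16} (pole of order 2)
  F(ω) = -2πi·ΣRes = \frac{\pi \left(1 - 8 \omega\right) e^{- 8 \omega}}{8}

Case ω < 0 (upper half-plane, counterclockwise contour ⇒ F(ω) = +2πi·ΣRes):
  Res_{z = 8 i} g(z) = \frac{i \left(- 8 \omega - 1\right) e^{8 \omega}}{16} (pole of order 2)
  F(ω) = 2πi·ΣRes = \frac{\pi \left(8 \omega + 1\right) e^{8 \omega}}{8}

Both cases combine into a single formula in |ω|:

F(ω) = \frac{\pi \left(1 - 8 \left|{\omega}\right|\right) e^{- 8 \left|{\omega}\right|}}{8}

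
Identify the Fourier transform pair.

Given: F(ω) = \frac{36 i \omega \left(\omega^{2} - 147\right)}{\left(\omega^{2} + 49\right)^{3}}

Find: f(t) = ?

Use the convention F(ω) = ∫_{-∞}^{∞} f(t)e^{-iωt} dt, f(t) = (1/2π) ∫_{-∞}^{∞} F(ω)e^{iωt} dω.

f(t) = 9 t e^{- 7 \left|{t}\right|} \left|{t}\right|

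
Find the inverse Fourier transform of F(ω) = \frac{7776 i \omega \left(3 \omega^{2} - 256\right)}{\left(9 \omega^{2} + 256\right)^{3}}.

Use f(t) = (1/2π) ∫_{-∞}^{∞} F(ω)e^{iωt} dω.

f(t) = 8 t e^{- \frac{16 \left|{t}\right|}{3}} \left|{t}\right|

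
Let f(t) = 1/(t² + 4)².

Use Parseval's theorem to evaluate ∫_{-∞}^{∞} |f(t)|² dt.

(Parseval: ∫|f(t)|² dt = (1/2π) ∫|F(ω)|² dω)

∫|f(t)|² dt = \frac{5 \pi}{2048}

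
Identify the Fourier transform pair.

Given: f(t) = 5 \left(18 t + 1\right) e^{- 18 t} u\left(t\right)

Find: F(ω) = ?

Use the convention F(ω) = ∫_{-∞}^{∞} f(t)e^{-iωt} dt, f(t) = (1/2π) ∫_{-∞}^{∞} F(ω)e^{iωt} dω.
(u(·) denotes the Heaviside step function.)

F(ω) = \frac{5 \left(- i \omega - 36\right)}{\omega^{2} - 36 i \omega - 324}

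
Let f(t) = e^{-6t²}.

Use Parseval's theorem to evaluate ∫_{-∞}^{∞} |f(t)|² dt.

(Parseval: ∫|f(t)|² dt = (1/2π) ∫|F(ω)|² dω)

∫|f(t)|² dt = \frac{\sqrt{3} \sqrt{\pi}}{6}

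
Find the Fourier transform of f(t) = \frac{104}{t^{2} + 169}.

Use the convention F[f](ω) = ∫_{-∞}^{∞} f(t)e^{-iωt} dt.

F(ω) = 8 \pi e^{- 13 \left|{\omega}\right|}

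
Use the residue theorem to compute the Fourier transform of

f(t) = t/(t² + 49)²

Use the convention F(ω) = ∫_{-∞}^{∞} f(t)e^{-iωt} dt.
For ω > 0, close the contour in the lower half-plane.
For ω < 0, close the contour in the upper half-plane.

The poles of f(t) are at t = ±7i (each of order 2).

Let g(z) = f(z)e^{-iωz}; for large |z| the factor e^{-iωz} decays in the lower half-plane when ω > 0 and in the upper half-plane when ω < 0.

Case ω > 0 (lower half-plane, clockwise contour ⇒ F(ω) = -2πi·ΣRes):
  Res_{z = - 7 i} g(z) = \frac{\omega e^{- 7 \omega}}{28} (pole of order 2)
  F(ω) = -2πi·ΣRes = - \frac{i \pi \omega e^{- 7 \omega}}{14}

Case ω < 0 (upper half-plane, counterclockwise contour ⇒ F(ω) = +2πi·ΣRes):
  Res_{z = 7 i} g(z) = - \frac{\omega e^{7 \omega}}{28} (pole of order 2)
  F(ω) = 2πi·ΣRes = - \frac{i \pi \omega e^{7 \omega}}{14}

Both cases combine into a single formula in |ω|:

F(ω) = - \frac{i \pi \omega e^{- 7 \left|{\omega}\right|}}{14}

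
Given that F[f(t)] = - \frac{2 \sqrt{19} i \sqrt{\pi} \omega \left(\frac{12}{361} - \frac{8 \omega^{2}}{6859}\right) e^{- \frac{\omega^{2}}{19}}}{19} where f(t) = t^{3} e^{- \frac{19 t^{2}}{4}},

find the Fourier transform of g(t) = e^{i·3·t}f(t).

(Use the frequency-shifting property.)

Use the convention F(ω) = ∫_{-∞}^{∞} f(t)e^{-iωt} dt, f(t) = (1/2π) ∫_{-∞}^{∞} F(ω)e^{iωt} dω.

F[g](ω) = \frac{8 \sqrt{19} i \sqrt{\pi} \left(\omega - 3\right) \left(2 \left(\omega - 3\right)^{2} - 57\right) e^{- \frac{\left(\omega - 3\right)^{2}}{19}}}{130321}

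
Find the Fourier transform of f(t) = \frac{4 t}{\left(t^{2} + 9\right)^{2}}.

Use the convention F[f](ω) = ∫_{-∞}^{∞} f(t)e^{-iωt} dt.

F(ω) = - \frac{2 i \pi \omega e^{- 3 \left|{\omega}\right|}}{3}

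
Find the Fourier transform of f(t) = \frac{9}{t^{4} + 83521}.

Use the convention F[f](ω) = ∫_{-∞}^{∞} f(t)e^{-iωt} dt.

F(ω) = \frac{9 \pi e^{- \frac{17 \sqrt{2} \left|{\omega}\right|}{2}} \sin{\left(\frac{17 \sqrt{2} \left|{\omega}\right|}{2} + \frac{\pi}{4} \right)}}{4913}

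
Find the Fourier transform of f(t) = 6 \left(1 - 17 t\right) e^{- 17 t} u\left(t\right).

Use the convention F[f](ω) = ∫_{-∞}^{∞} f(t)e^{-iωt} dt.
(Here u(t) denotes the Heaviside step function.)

F(ω) = \frac{6 i \omega}{- \omega^{2} + 34 i \omega + 289}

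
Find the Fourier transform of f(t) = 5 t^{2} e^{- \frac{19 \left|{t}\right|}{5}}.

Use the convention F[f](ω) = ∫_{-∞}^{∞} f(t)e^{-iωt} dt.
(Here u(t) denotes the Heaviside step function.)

F(ω) = \frac{47500 \left(361 - 75 \omega^{2}\right)}{\left(25 \omega^{2} + 361\right)^{3}}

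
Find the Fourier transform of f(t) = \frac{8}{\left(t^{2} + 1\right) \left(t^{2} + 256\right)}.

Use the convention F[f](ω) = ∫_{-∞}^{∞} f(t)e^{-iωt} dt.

F(ω) = \frac{\pi \left(16 e^{15 \left|{\omega}\right|} - 1\right) e^{- 16 \left|{\omega}\right|}}{510}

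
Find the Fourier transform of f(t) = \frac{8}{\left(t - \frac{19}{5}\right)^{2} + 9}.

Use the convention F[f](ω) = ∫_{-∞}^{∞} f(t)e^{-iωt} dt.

F(ω) = \frac{8 \pi e^{- \frac{19 i \omega}{5} - 3 \left|{\omega}\right|}}{3}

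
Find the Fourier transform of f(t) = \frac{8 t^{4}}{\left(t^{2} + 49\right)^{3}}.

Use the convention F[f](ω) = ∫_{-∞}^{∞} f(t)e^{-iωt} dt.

F(ω) = \frac{\pi \left(49 \omega^{2} - 35 \left|{\omega}\right| + 3\right) e^{- 7 \left|{\omega}\right|}}{7}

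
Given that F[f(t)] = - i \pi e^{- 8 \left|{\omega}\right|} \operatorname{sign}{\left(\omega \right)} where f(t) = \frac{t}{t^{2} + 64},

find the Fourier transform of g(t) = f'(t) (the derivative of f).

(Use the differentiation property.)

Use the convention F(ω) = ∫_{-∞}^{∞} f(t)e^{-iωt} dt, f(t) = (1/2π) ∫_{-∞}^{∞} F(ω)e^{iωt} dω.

F[g](ω) = \pi \omega e^{- 8 \left|{\omega}\right|} \operatorname{sign}{\left(\omega \right)}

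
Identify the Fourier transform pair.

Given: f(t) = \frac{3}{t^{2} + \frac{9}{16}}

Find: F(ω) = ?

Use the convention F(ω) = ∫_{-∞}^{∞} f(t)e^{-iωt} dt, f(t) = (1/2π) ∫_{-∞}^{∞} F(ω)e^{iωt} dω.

F(ω) = 4 \pi e^{- \frac{3 \left|{\omega}\right|}{4}}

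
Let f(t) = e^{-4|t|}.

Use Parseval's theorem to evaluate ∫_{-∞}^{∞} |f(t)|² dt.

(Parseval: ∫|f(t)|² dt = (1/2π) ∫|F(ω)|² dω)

∫|f(t)|² dt = \frac{1}{4}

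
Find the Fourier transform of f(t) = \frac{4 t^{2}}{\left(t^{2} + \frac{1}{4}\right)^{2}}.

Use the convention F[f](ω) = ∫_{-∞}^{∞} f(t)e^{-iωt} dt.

F(ω) = 2 \pi \left(2 - \left|{\omega}\right|\right) e^{- \frac{\left|{\omega}\right|}{2}}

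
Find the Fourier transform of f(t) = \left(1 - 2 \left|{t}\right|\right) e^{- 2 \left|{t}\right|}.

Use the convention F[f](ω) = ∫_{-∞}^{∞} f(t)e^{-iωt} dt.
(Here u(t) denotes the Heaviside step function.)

F(ω) = \frac{8 \omega^{2}}{\left(\omega^{2} + 4\right)^{2}}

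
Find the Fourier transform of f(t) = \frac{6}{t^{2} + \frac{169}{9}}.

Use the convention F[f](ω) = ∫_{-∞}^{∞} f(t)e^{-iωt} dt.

F(ω) = \frac{18 \pi e^{- \frac{13 \left|{\omega}\right|}{3}}}{13}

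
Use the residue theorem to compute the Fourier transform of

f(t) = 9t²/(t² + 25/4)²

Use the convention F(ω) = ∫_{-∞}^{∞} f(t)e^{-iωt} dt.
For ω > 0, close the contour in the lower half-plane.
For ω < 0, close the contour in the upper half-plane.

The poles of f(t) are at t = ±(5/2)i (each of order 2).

Let g(z) = f(z)e^{-iωz}; for large |z| the factor e^{-iωz} decays in the lower half-plane when ω > 0 and in the upper half-plane when ω < 0.

Case ω > 0 (lower half-plane, clockwise contour ⇒ F(ω) = -2πi·ΣRes):
  Res_{z = - \frac{5 i}{2}} g(z) = \frac{9 i \left(2 - 5 \omega\right) e^{- \frac{5 \omega}{2}}}{20} (pole of order 2)
  F(ω) = -2πi·ΣRes = \frac{9 \pi \left(2 - 5 \omega\right) e^{- \frac{5 \omega}{2}}}{10}

Case ω < 0 (upper half-plane, counterclockwise contour ⇒ F(ω) = +2πi·ΣRes):
  Res_{z = \frac{5 i}{2}} g(z) = \frac{9 i \left(- 5 \omega - 2\right) e^{\frac{5 \omega}{2}}}{20} (pole of order 2)
  F(ω) = 2πi·ΣRes = \frac{9 \pi \left(5 \omega + 2\right) e^{\frac{5 \omega}{2}}}{10}

Both cases combine into a single formula in |ω|:

F(ω) = \frac{9 \pi \left(2 - 5 \left|{\omega}\right|\right) e^{- \frac{5 \left|{\omega}\right|}{2}}}{10}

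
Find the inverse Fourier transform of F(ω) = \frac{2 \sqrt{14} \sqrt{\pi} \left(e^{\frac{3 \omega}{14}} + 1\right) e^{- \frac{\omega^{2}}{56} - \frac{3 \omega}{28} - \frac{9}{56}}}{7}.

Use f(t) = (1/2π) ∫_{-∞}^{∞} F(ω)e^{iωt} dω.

f(t) = 8 e^{- 14 t^{2}} \cos{\left(3 t \right)}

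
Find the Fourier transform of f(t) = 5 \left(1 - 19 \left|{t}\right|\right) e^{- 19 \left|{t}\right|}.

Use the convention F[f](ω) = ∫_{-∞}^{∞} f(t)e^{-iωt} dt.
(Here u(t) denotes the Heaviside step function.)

F(ω) = \frac{380 \omega^{2}}{\left(\omega^{2} + 361\right)^{2}}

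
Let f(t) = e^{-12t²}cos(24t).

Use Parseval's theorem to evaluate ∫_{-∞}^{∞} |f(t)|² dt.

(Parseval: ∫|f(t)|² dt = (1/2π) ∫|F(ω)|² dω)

∫|f(t)|² dt = \frac{\sqrt{6} \sqrt{\pi} \left(1 + e^{24}\right)}{24 e^{24}}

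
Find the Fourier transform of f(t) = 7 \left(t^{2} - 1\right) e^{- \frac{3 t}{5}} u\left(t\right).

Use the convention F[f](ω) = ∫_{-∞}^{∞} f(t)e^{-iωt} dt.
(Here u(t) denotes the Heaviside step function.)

F(ω) = \frac{35 \left(250 i \omega - \left(5 i \omega + 3\right)^{3} + 150\right)}{\left(5 i \omega + 3\right)^{4}}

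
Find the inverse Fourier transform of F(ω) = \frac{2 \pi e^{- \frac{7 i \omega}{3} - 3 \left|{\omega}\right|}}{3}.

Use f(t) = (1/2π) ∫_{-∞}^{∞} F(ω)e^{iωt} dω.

f(t) = \frac{2}{\left(t - \frac{7}{3}\right)^{2} + 9}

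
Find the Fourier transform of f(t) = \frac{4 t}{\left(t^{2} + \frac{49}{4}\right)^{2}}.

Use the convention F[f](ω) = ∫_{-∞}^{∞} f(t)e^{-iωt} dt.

F(ω) = - \frac{4 i \pi \omega e^{- \frac{7 \left|{\omega}\right|}{2}}}{7}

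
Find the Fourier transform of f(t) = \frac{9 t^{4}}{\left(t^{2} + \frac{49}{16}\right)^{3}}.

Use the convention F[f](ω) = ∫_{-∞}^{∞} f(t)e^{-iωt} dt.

F(ω) = \frac{9 \pi \left(49 \omega^{2} - 140 \left|{\omega}\right| + 48\right) e^{- \frac{7 \left|{\omega}\right|}{4}}}{224}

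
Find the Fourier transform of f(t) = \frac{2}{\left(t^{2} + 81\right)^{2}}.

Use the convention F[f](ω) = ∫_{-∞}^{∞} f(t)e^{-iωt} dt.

F(ω) = \frac{\pi \left(9 \left|{\omega}\right| + 1\right) e^{- 9 \left|{\omega}\right|}}{729}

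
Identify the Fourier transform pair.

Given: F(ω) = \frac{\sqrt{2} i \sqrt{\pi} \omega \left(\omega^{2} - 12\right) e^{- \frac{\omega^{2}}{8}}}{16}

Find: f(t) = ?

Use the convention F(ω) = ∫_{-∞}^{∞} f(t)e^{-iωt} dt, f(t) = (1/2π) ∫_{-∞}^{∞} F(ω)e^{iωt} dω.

f(t) = 8 t^{3} e^{- 2 t^{2}}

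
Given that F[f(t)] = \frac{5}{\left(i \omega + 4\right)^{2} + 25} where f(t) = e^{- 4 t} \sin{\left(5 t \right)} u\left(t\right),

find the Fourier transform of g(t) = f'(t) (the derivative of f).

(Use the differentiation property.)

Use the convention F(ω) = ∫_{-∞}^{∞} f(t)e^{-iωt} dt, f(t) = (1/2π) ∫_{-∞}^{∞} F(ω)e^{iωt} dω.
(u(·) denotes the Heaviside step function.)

F[g](ω) = \frac{5 i \omega}{\left(i \omega + 4\right)^{2} + 25}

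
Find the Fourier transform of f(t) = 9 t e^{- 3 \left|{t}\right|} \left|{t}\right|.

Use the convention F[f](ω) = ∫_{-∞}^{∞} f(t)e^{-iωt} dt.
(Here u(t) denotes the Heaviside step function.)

F(ω) = \frac{36 i \omega \left(\omega^{2} - 27\right)}{\left(\omega^{2} + 9\right)^{3}}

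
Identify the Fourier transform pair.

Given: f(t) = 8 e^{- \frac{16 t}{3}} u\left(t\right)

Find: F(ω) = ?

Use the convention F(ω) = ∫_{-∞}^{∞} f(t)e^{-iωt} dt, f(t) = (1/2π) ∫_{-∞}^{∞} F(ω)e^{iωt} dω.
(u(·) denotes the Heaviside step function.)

F(ω) = \frac{24}{3 i \omega + 16}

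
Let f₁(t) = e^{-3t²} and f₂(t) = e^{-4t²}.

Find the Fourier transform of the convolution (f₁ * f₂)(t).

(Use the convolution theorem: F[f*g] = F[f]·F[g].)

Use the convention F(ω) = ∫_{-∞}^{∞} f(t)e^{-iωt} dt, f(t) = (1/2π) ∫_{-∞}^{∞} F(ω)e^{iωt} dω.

F[f₁*f₂](ω) = \frac{\sqrt{3} \pi e^{- \frac{7 \omega^{2}}{48}}}{6}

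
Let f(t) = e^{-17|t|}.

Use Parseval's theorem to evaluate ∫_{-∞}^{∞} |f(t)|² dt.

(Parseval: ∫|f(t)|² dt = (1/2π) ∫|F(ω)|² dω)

∫|f(t)|² dt = \frac{1}{17}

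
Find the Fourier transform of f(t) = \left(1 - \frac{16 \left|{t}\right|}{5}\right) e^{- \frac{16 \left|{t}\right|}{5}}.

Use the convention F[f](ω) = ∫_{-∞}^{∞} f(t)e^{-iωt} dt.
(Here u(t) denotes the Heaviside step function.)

F(ω) = \frac{8000 \omega^{2}}{\left(25 \omega^{2} + 256\right)^{2}}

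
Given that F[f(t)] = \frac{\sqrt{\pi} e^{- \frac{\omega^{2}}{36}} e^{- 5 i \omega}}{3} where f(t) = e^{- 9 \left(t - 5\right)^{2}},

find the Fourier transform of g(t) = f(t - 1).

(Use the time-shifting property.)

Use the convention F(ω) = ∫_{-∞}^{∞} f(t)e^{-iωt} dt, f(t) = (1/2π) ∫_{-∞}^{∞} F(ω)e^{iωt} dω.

F[g](ω) = \frac{\sqrt{\pi} e^{- \frac{\omega \left(\omega + 216 i\right)}{36}}}{3}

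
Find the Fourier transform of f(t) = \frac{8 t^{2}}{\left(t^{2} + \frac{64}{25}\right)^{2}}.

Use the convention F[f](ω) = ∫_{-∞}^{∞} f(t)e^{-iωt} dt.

F(ω) = \frac{\pi \left(5 - 8 \left|{\omega}\right|\right) e^{- \frac{8 \left|{\omega}\right|}{5}}}{2}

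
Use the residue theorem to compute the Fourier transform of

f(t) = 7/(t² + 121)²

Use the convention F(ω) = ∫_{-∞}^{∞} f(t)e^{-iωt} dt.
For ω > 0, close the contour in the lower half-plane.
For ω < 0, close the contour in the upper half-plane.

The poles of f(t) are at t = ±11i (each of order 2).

Let g(z) = f(z)e^{-iωz}; for large |z| the factor e^{-iωz} decays in the lower half-plane when ω > 0 and in the upper half-plane when ω < 0.

Case ω > 0 (lower half-plane, clockwise contour ⇒ F(ω) = -2πi·ΣRes):
  Res_{z = - 11 i} g(z) = \frac{7 i \left(11 \omega + 1\right) e^{- 11 \omega}}{5324} (pole of order 2)
  F(ω) = -2πi·ΣRes = \frac{7 \pi \left(11 \omega + 1\right) e^{- 11 \omega}}{2662}

Case ω < 0 (upper half-plane, counterclockwise contour ⇒ F(ω) = +2πi·ΣRes):
  Res_{z = 11 i} g(z) = \frac{7 i \left(11 \omega - 1\right) e^{11 \omega}}{5324} (pole of order 2)
  F(ω) = 2πi·ΣRes = \frac{7 \pi \left(1 - 11 \omega\right) e^{11 \omega}}{2662}

Both cases combine into a single formula in |ω|:

F(ω) = \frac{7 \pi \left(11 \left|{\omega}\right| + 1\right) e^{- 11 \left|{\omega}\right|}}{2662}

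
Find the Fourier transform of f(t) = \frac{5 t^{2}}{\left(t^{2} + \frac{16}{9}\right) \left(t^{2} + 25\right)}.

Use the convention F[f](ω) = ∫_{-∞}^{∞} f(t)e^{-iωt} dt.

F(ω) = \frac{225 \pi e^{- 5 \left|{\omega}\right|}}{209} - \frac{60 \pi e^{- \frac{4 \left|{\omega}\right|}{3}}}{209}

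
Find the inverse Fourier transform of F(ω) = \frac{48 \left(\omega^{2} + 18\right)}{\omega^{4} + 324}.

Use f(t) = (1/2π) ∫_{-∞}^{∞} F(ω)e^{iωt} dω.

f(t) = 8 e^{- 3 \left|{t}\right|} \cos{\left(3 \left|{t}\right| \right)}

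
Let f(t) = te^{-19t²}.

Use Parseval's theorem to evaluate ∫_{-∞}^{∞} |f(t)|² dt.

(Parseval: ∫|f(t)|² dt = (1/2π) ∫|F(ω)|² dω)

∫|f(t)|² dt = \frac{\sqrt{38} \sqrt{\pi}}{2888}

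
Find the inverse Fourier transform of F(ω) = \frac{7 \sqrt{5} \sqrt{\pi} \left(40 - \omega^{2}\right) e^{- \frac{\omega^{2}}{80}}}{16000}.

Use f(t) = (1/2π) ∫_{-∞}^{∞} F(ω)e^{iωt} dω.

f(t) = 7 t^{2} e^{- 20 t^{2}}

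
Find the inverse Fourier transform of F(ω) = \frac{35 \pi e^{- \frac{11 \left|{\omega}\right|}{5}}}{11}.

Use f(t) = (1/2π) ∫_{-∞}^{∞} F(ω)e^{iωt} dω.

f(t) = \frac{7}{t^{2} + \frac{121}{25}}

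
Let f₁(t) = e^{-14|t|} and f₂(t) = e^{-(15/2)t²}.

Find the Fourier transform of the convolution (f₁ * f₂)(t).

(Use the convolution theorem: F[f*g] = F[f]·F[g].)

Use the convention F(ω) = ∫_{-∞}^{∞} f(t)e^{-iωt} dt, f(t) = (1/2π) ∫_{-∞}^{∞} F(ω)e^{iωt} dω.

F[f₁*f₂](ω) = \frac{28 \sqrt{30} \sqrt{\pi} e^{- \frac{\omega^{2}}{30}}}{15 \left(\omega^{2} + 196\right)}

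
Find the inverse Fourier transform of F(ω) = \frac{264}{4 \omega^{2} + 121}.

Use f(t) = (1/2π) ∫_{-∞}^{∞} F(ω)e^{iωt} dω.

f(t) = 6 e^{- \frac{11 \left|{t}\right|}{2}}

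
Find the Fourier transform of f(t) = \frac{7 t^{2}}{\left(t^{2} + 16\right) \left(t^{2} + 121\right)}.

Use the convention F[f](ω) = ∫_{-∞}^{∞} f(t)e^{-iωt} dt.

F(ω) = \frac{\pi \left(11 - 4 e^{7 \left|{\omega}\right|}\right) e^{- 11 \left|{\omega}\right|}}{15}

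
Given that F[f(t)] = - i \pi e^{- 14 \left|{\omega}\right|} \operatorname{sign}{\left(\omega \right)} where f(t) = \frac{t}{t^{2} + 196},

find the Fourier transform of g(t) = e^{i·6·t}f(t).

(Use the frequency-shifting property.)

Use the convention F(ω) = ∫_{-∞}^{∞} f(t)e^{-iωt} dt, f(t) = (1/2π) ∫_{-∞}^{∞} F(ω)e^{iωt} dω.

F[g](ω) = - i \pi e^{- 14 \left|{\omega - 6}\right|} \operatorname{sign}{\left(\omega - 6 \right)}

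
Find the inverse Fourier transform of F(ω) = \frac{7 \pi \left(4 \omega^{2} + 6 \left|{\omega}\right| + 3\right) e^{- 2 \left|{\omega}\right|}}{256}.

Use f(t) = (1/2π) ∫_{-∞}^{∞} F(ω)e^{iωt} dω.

f(t) = \frac{7}{\left(t^{2} + 4\right)^{3}}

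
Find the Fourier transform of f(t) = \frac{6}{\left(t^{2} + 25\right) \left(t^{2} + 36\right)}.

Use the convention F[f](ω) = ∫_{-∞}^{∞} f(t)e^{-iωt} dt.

F(ω) = \frac{\pi \left(6 e^{\left|{\omega}\right|} - 5\right) e^{- 6 \left|{\omega}\right|}}{55}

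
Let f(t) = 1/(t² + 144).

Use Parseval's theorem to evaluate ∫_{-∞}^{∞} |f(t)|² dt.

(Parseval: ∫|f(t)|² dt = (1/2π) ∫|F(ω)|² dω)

∫|f(t)|² dt = \frac{\pi}{3456}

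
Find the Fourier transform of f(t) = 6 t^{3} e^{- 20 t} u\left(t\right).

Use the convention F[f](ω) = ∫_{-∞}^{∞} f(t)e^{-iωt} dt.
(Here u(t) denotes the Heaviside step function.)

F(ω) = \frac{36}{\left(i \omega + 20\right)^{4}}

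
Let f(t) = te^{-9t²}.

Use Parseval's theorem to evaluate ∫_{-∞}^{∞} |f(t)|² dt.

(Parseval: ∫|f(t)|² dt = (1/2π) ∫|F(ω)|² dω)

∫|f(t)|² dt = \frac{\sqrt{2} \sqrt{\pi}}{216}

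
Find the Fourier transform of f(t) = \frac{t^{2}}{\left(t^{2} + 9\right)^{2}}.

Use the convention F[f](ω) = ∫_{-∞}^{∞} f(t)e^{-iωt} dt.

F(ω) = \frac{\pi \left(1 - 3 \left|{\omega}\right|\right) e^{- 3 \left|{\omega}\right|}}{6}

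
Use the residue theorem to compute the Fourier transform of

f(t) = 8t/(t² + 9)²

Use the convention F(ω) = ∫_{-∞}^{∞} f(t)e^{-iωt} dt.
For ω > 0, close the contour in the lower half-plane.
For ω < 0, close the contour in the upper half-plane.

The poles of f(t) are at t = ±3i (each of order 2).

Let g(z) = f(z)e^{-iωz}; for large |z| the factor e^{-iωz} decays in the lower half-plane when ω > 0 and in the upper half-plane when ω < 0.

Case ω > 0 (lower half-plane, clockwise contour ⇒ F(ω) = -2πi·ΣRes):
  Res_{z = - 3 i} g(z) = \frac{2 \omega e^{- 3 \omega}}{3} (pole of order 2)
  F(ω) = -2πi·ΣRes = - \frac{4 i \pi \omega e^{- 3 \omega}}{3}

Case ω < 0 (upper half-plane, counterclockwise contour ⇒ F(ω) = +2πi·ΣRes):
  Res_{z = 3 i} g(z) = - \frac{2 \omega e^{3 \omega}}{3} (pole of order 2)
  F(ω) = 2πi·ΣRes = - \frac{4 i \pi \omega e^{3 \omega}}{3}

Both cases combine into a single formula in |ω|:

F(ω) = - \frac{4 i \pi \omega e^{- 3 \left|{\omega}\right|}}{3}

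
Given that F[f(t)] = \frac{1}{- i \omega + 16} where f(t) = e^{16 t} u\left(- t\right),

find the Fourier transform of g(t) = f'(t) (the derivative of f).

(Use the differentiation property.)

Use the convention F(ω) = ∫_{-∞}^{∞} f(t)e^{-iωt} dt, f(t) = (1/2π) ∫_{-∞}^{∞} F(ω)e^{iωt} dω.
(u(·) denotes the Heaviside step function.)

F[g](ω) = - \frac{\omega}{\omega + 16 i}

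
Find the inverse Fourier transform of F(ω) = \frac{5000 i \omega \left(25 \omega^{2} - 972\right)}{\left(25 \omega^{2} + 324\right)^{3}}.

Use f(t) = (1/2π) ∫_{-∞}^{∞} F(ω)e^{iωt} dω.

f(t) = 2 t e^{- \frac{18 \left|{t}\right|}{5}} \left|{t}\right|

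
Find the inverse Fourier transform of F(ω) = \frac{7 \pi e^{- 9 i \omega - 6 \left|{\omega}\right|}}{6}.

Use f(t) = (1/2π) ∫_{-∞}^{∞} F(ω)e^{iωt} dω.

f(t) = \frac{7}{\left(t - 9\right)^{2} + 36}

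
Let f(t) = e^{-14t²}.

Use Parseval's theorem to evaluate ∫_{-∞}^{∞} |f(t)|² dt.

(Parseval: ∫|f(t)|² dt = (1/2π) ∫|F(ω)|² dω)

∫|f(t)|² dt = \frac{\sqrt{7} \sqrt{\pi}}{14}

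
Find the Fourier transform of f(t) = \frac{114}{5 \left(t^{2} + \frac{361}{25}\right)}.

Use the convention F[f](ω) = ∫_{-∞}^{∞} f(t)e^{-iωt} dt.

F(ω) = 6 \pi e^{- \frac{19 \left|{\omega}\right|}{5}}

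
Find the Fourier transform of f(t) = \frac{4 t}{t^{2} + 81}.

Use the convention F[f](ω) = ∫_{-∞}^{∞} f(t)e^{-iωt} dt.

F(ω) = - 4 i \pi e^{- 9 \left|{\omega}\right|} \operatorname{sign}{\left(\omega \right)}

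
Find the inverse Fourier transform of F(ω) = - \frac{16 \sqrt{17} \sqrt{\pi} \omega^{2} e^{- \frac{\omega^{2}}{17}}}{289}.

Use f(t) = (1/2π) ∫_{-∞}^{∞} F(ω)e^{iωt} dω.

f(t) = 2 \left(17 t^{2} - 2\right) e^{- \frac{17 t^{2}}{4}}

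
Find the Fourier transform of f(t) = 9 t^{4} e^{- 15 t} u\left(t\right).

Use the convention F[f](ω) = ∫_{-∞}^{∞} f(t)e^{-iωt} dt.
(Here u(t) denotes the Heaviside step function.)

F(ω) = \frac{216}{\left(i \omega + 15\right)^{5}}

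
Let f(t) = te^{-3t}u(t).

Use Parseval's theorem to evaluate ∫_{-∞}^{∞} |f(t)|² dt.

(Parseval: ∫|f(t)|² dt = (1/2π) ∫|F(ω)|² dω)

∫|f(t)|² dt = \frac{1}{108}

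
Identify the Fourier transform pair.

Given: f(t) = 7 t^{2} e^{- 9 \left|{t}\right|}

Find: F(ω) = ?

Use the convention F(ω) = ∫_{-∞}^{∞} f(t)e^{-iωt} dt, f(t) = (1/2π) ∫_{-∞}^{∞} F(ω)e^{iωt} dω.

F(ω) = \frac{756 \left(27 - \omega^{2}\right)}{\left(\omega^{2} + 81\right)^{3}}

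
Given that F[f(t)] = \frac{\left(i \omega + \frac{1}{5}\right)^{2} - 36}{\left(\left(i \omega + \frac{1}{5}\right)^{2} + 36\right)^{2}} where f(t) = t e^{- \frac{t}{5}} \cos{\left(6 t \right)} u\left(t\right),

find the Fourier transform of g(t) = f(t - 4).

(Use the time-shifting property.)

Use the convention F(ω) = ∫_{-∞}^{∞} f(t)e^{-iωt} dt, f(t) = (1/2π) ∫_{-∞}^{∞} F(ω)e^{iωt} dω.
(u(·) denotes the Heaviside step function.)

F[g](ω) = \frac{25 \left(\left(5 i \omega + 1\right)^{2} - 900\right) e^{- 4 i \omega}}{\left(\left(5 i \omega + 1\right)^{2} + 900\right)^{2}}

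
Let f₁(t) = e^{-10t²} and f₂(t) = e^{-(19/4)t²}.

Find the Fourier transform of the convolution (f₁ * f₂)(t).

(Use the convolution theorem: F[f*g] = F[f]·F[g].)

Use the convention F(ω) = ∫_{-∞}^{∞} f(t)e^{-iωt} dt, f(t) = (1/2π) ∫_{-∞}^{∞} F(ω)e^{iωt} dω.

F[f₁*f₂](ω) = \frac{\sqrt{190} \pi e^{- \frac{59 \omega^{2}}{760}}}{95}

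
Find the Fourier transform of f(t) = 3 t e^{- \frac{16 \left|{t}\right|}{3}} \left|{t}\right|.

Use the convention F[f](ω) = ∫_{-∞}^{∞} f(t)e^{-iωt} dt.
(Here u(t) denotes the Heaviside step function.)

F(ω) = \frac{2916 i \omega \left(3 \omega^{2} - 256\right)}{\left(9 \omega^{2} + 256\right)^{3}}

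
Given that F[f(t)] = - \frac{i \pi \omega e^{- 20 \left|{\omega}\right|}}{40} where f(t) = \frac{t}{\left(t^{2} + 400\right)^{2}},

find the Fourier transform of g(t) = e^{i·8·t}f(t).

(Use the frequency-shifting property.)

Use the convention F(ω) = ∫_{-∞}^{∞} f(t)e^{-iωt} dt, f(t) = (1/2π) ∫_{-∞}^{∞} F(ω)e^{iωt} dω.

F[g](ω) = \frac{i \pi \left(8 - \omega\right) e^{- 20 \left|{\omega - 8}\right|}}{40}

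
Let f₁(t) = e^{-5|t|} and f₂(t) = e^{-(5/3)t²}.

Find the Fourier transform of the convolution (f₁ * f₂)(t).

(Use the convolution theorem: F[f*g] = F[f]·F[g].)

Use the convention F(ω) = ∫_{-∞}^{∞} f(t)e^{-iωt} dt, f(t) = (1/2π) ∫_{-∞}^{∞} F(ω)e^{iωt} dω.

F[f₁*f₂](ω) = \frac{2 \sqrt{15} \sqrt{\pi} e^{- \frac{3 \omega^{2}}{20}}}{\omega^{2} + 25}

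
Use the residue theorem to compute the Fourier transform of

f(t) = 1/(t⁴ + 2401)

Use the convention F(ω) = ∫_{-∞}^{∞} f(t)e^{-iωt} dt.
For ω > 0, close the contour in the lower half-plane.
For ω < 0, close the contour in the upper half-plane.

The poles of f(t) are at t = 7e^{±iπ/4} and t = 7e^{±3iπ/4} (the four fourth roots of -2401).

Let g(z) = f(z)e^{-iωz}; for large |z| the factor e^{-iωz} decays in the lower half-plane when ω > 0 and in the upper half-plane when ω < 0.

Case ω > 0 (lower half-plane, clockwise contour ⇒ F(ω) = -2πi·ΣRes):
  Res_{z = - \frac{7 \sqrt{2}}{2} - \frac{7 \sqrt{2} i}{2}} g(z) = \frac{\sqrt{2} i \left(1 - i\right) e^{\frac{7 \sqrt{2} \omega \left(-1 + i\right)}{2}}}{2744}
  Res_{z = \frac{7 \sqrt{2}}{2} - \frac{7 \sqrt{2} i}{2}} g(z) = \frac{\sqrt{2} i \left(1 + i\right) e^{- \frac{7 \sqrt{2} \omega \left(1 + i\right)}{2}}}{2744}
  F(ω) = -2πi·ΣRes = \frac{\sqrt{2} \pi \left(1 - i\right) \left(e^{7 \sqrt{2} i \omega} + i\right) e^{- \frac{7 \sqrt{2} \omega \left(1 + i\right)}{2}}}{1372} = \frac{\pi e^{- \frac{7 \sqrt{2} \omega}{2}} \sin{\left(\frac{7 \sqrt{2} \omega}{2} + \frac{\pi}{4} \right)}}{343}

Case ω < 0 (upper half-plane, counterclockwise contour ⇒ F(ω) = +2πi·ΣRes):
  Res_{z = \frac{7 \sqrt{2}}{2} + \frac{7 \sqrt{2} i}{2}} g(z) = \frac{\sqrt{2} i \left(-1 + i\right) e^{\frac{7 \sqrt{2} \omega \left(1 - i\right)}{2}}}{2744}
  Res_{z = - \frac{7 \sqrt{2}}{2} + \frac{7 \sqrt{2} i}{2}} g(z) = \frac{\sqrt{2} \left(1 - i\right) e^{\frac{7 \sqrt{2} \omega \left(1 + i\right)}{2}}}{2744}
  F(ω) = 2πi·ΣRes = - \frac{\sqrt{2} i \pi \left(i \left(1 - i\right) e^{\frac{7 \sqrt{2} \omega \left(1 - i\right)}{2}} - \left(1 - i\right) e^{\frac{7 \sqrt{2} \omega \left(1 + i\right)}{2}}\right)}{1372} = \frac{\pi e^{\frac{7 \sqrt{2} \omega}{2}} \cos{\left(\frac{7 \sqrt{2} \omega}{2} + \frac{\pi}{4} \right)}}{343}

Both cases combine into a single formula in |ω|:

F(ω) = \frac{\pi e^{- \frac{7 \sqrt{2} \left|{\omega}\right|}{2}} \sin{\left(\frac{7 \sqrt{2} \left|{\omega}\right|}{2} + \frac{\pi}{4} \right)}}{343}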